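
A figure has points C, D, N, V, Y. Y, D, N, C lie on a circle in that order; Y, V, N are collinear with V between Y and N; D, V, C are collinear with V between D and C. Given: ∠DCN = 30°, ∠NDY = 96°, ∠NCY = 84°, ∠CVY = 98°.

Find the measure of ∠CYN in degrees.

∠CYN = 28°

1. ∠DYN = 30°  [same arc DN]
2. ∠DNY = 54°  [△YDN]
3. ∠DCY = 54°  [same arc YD]
4. ∠CYN = 28°  [△YVC]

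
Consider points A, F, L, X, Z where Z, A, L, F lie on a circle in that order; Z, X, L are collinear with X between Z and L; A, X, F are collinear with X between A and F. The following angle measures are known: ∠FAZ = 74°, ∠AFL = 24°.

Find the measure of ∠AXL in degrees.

∠AXL = 98°

1. ∠AZL = 24°  [same arc AL]
2. ∠AXZ = 82°  [△ZXA]
3. ∠AXL = 98°  [linear pair at X on ZL]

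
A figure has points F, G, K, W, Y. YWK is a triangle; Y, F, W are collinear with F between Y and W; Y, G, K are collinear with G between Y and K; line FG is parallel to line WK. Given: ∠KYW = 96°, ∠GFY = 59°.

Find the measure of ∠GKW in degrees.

1. ∠FYG = 96°  [F on YW, G on YK]
2. ∠FGY = 25°  [△YFG]
3. ∠FGK = 155°  [linear pair at G on YK]
4. ∠GKW = 25°  [FG∥WK, co-interior at K–G]

∠GKW = 25°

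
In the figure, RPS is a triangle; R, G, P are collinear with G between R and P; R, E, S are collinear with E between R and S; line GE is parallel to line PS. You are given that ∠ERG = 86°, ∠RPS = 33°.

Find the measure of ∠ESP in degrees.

∠ESP = 61°

1. ∠PRS = 86°  [G on RP, E on RS]
2. ∠PSR = 61°  [△RPS]
3. ∠ESP = 61°  [E on ray SR]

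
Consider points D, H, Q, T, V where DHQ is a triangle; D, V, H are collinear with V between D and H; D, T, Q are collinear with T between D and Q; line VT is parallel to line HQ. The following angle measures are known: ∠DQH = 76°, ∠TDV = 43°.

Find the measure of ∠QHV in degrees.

∠QHV = 61°

1. ∠DTV = 76°  [VT∥HQ, corresponding at T]
2. ∠DVT = 61°  [△DVT]
3. ∠HVT = 119°  [linear pair at V on DH]
4. ∠QHV = 61°  [VT∥HQ, co-interior at H–V]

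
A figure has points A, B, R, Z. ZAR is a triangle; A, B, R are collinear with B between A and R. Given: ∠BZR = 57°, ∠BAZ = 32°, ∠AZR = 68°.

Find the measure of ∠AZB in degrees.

∠AZB = 11°

1. ∠RAZ = 32°  [B on ray AR]
2. ∠ARZ = 80°  [△ZAR]
3. ∠BRZ = 80°  [B on ray RA]
4. ∠RBZ = 43°  [△ZBR]
5. ∠ABZ = 137°  [linear pair at B on AR]
6. ∠AZB = 11°  [△ZAB]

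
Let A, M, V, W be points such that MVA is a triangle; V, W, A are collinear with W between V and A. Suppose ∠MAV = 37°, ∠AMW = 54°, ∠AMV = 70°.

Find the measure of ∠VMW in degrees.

∠VMW = 16°

1. ∠AVM = 73°  [△MVA]
2. ∠MAW = 37°  [W on ray AV]
3. ∠AWM = 89°  [△MWA]
4. ∠MVW = 73°  [W on ray VA]
5. ∠MWV = 91°  [linear pair at W on VA]
6. ∠VMW = 16°  [△MVW]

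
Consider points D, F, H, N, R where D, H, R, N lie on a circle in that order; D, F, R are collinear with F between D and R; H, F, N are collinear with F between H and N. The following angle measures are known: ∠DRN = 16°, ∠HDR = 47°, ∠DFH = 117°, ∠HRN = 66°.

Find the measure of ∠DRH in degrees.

∠DRH = 50°

1. ∠HNR = 47°  [same arc HR]
2. ∠HFR = 63°  [linear pair at F on DR]
3. ∠NHR = 67°  [△HRN]
4. ∠DRH = 50°  [△HFR]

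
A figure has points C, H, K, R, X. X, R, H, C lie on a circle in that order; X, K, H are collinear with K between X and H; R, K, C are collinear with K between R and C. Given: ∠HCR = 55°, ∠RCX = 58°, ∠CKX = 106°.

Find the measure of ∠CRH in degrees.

1. ∠RHX = 58°  [same arc XR]
2. ∠HKR = 106°  [vertical angles at K]
3. ∠CRH = 16°  [△RKH]

∠CRH = 16°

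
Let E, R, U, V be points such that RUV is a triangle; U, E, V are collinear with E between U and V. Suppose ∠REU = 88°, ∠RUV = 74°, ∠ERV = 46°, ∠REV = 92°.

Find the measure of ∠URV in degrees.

1. ∠EVR = 42°  [△REV]
2. ∠RVU = 42°  [E on ray VU]
3. ∠URV = 64°  [△RUV]

∠URV = 64°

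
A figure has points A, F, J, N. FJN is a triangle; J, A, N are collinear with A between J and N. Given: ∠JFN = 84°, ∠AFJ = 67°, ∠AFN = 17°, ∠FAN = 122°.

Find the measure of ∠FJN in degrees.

∠FJN = 55°

1. ∠ANF = 41°  [△FAN]
2. ∠FNJ = 41°  [A on ray NJ]
3. ∠FJN = 55°  [△FJN]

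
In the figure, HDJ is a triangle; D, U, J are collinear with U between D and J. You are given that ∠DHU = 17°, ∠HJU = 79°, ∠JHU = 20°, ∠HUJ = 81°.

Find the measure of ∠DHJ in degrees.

1. ∠DJH = 79°  [U on ray JD]
2. ∠DUH = 99°  [linear pair at U on DJ]
3. ∠HDU = 64°  [△HDU]
4. ∠HDJ = 64°  [U on ray DJ]
5. ∠DHJ = 37°  [△HDJ]

∠DHJ = 37°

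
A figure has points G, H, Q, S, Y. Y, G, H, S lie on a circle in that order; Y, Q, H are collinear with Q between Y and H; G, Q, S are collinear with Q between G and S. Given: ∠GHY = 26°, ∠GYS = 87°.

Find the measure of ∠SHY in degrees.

1. ∠GSY = 26°  [same arc YG]
2. ∠SGY = 67°  [△YGS]
3. ∠SHY = 67°  [same arc YS]

∠SHY = 67°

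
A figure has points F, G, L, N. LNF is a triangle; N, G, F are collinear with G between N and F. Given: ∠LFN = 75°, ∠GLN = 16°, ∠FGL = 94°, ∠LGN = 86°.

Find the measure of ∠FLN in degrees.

1. ∠GNL = 78°  [△LNG]
2. ∠FNL = 78°  [G on ray NF]
3. ∠FLN = 27°  [△LNF]

∠FLN = 27°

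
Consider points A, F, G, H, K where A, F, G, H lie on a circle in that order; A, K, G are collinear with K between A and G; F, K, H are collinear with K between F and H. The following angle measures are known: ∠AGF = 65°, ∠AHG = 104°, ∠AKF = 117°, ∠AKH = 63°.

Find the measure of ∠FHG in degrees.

1. ∠AFG = 76°  [cyclic AFGH, opposite ∠F+∠H]
2. ∠FAG = 39°  [△AFG]
3. ∠FHG = 39°  [same arc FG]

∠FHG = 39°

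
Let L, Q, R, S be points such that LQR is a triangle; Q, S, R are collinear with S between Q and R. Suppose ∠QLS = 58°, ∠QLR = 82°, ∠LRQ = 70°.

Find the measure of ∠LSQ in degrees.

1. ∠LQR = 28°  [△LQR]
2. ∠LQS = 28°  [S on ray QR]
3. ∠LSQ = 94°  [△LQS]

∠LSQ = 94°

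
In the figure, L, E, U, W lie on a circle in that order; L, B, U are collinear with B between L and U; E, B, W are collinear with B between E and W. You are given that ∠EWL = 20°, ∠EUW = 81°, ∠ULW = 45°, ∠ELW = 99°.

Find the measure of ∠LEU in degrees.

1. ∠LEW = 61°  [△LEW]
2. ∠LUW = 61°  [same arc LW]
3. ∠LWU = 74°  [△LUW]
4. ∠LEU = 106°  [cyclic LEUW, opposite ∠E+∠W]

∠LEU = 106°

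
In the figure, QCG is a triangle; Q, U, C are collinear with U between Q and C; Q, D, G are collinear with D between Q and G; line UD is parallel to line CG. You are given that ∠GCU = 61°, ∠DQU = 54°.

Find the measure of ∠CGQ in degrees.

1. ∠GCQ = 61°  [U on ray CQ]
2. ∠CQG = 54°  [U on QC, D on QG]
3. ∠CGQ = 65°  [△QCG]

∠CGQ = 65°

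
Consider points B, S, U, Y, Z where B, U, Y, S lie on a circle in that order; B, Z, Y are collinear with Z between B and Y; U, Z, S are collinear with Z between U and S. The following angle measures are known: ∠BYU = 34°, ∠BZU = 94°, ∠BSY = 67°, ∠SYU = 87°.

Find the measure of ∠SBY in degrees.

1. ∠BSU = 34°  [same arc BU]
2. ∠SZY = 94°  [vertical angles at Z]
3. ∠BZS = 86°  [linear pair at Z on BY]
4. ∠SBY = 60°  [△BZS]

∠SBY = 60°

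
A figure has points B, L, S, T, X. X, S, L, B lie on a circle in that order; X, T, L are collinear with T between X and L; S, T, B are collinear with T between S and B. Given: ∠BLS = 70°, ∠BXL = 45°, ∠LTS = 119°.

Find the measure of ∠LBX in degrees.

∠LBX = 81°

1. ∠BSL = 45°  [same arc LB]
2. ∠BTX = 119°  [vertical angles at T]
3. ∠LBS = 65°  [△SLB]
4. ∠BTL = 61°  [linear pair at T on XL]
5. ∠BLX = 54°  [△LTB]
6. ∠LBX = 81°  [△XLB]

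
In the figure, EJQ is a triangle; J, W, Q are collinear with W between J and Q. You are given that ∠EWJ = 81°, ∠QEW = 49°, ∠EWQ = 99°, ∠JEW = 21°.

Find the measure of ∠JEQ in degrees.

1. ∠EJW = 78°  [△EJW]
2. ∠EQW = 32°  [△EWQ]
3. ∠EJQ = 78°  [W on ray JQ]
4. ∠EQJ = 32°  [W on ray QJ]
5. ∠JEQ = 70°  [△EJQ]

∠JEQ = 70°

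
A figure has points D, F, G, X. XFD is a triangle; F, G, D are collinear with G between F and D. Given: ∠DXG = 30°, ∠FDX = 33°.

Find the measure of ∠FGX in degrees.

∠FGX = 63°

1. ∠GDX = 33°  [G on ray DF]
2. ∠DGX = 117°  [△XGD]
3. ∠FGX = 63°  [linear pair at G on FD]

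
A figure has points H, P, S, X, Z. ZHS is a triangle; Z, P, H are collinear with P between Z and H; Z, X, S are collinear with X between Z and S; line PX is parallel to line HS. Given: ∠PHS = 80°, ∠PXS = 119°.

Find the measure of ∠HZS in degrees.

1. ∠SHZ = 80°  [P on ray HZ]
2. ∠PXZ = 61°  [linear pair at X on ZS]
3. ∠XPZ = 80°  [PX∥HS, corresponding at P]
4. ∠PZX = 39°  [△ZPX]
5. ∠HZS = 39°  [P on ZH, X on ZS]

∠HZS = 39°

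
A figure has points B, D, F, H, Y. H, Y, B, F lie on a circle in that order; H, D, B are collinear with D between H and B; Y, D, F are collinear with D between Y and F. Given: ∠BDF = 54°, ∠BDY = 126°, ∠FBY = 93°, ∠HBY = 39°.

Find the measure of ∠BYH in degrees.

∠BYH = 69°

1. ∠BYF = 15°  [△YDB]
2. ∠BFY = 72°  [△YBF]
3. ∠BHY = 72°  [same arc YB]
4. ∠BYH = 69°  [△HYB]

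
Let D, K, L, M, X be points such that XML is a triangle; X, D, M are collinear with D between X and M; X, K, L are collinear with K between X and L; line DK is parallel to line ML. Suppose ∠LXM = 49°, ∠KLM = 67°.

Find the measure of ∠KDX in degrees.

∠KDX = 64°

1. ∠MLX = 67°  [K on ray LX]
2. ∠LMX = 64°  [△XML]
3. ∠KDX = 64°  [DK∥ML, corresponding at D]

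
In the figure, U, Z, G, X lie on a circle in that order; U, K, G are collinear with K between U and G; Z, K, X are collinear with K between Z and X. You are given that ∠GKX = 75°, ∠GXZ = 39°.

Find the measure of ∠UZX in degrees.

∠UZX = 66°

1. ∠UKZ = 75°  [vertical angles at K]
2. ∠GUZ = 39°  [same arc ZG]
3. ∠UZX = 66°  [△UKZ]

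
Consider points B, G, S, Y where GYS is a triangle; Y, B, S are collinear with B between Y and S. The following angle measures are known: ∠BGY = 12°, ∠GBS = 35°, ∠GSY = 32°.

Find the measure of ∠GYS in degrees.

∠GYS = 23°

1. ∠GBY = 145°  [linear pair at B on YS]
2. ∠BYG = 23°  [△GYB]
3. ∠GYS = 23°  [B on ray YS]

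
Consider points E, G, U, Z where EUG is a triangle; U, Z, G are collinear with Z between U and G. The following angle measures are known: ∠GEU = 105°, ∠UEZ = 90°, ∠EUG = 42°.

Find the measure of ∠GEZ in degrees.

1. ∠EGU = 33°  [△EUG]
2. ∠EUZ = 42°  [Z on ray UG]
3. ∠EGZ = 33°  [Z on ray GU]
4. ∠EZU = 48°  [△EUZ]
5. ∠EZG = 132°  [linear pair at Z on UG]
6. ∠GEZ = 15°  [△EZG]

∠GEZ = 15°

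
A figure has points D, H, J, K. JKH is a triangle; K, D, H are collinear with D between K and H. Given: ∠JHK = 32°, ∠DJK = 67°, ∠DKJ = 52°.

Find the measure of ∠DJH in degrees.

∠DJH = 29°

1. ∠DHJ = 32°  [D on ray HK]
2. ∠JDK = 61°  [△JKD]
3. ∠HDJ = 119°  [linear pair at D on KH]
4. ∠DJH = 29°  [△JDH]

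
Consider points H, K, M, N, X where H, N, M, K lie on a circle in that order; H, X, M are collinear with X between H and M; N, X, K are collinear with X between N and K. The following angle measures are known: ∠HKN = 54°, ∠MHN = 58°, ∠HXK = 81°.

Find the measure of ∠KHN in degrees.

∠KHN = 103°

1. ∠HMN = 54°  [same arc HN]
2. ∠MKN = 58°  [same arc NM]
3. ∠MXN = 81°  [vertical angles at X]
4. ∠KNM = 45°  [△NXM]
5. ∠KMN = 77°  [△NMK]
6. ∠KHN = 103°  [cyclic HNMK, opposite ∠H+∠M]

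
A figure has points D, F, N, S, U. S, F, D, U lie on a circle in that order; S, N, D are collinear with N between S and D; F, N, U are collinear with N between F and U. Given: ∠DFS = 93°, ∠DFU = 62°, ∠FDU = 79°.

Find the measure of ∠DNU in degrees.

∠DNU = 110°

1. ∠DUS = 87°  [cyclic SFDU, opposite ∠F+∠U]
2. ∠DSU = 62°  [same arc DU]
3. ∠DUF = 39°  [△FDU]
4. ∠SDU = 31°  [△SDU]
5. ∠DNU = 110°  [△DNU]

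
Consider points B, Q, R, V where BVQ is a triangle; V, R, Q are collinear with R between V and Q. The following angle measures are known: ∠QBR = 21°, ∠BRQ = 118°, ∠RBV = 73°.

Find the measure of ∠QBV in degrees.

1. ∠BQR = 41°  [△BRQ]
2. ∠BRV = 62°  [linear pair at R on VQ]
3. ∠BVR = 45°  [△BVR]
4. ∠BQV = 41°  [R on ray QV]
5. ∠BVQ = 45°  [R on ray VQ]
6. ∠QBV = 94°  [△BVQ]

∠QBV = 94°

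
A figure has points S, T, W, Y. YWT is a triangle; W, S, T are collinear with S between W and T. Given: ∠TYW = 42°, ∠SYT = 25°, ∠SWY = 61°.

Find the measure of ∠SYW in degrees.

∠SYW = 17°

1. ∠TWY = 61°  [S on ray WT]
2. ∠WTY = 77°  [△YWT]
3. ∠STY = 77°  [S on ray TW]
4. ∠TSY = 78°  [△YST]
5. ∠WSY = 102°  [linear pair at S on WT]
6. ∠SYW = 17°  [△YWS]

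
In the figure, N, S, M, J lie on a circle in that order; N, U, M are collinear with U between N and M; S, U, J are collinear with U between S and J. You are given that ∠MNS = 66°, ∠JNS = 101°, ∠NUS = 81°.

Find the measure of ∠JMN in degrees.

∠JMN = 33°

1. ∠MJS = 66°  [same arc SM]
2. ∠JUM = 81°  [vertical angles at U]
3. ∠JMN = 33°  [△MUJ]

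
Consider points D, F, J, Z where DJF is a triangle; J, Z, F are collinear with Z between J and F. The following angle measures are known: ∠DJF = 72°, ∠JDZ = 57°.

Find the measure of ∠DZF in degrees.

∠DZF = 129°

1. ∠DJZ = 72°  [Z on ray JF]
2. ∠DZJ = 51°  [△DJZ]
3. ∠DZF = 129°  [linear pair at Z on JF]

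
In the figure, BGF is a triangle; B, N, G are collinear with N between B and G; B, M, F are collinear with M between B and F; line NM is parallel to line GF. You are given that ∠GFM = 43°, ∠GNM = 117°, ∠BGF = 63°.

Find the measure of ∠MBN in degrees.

1. ∠BFG = 43°  [M on ray FB]
2. ∠BNM = 63°  [linear pair at N on BG]
3. ∠BMN = 43°  [NM∥GF, corresponding at M]
4. ∠MBN = 74°  [△BNM]

∠MBN = 74°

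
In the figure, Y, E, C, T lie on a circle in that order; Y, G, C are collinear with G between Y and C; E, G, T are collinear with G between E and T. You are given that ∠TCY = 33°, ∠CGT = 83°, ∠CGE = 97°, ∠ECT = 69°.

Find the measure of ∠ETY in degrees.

1. ∠TEY = 33°  [same arc YT]
2. ∠EYT = 111°  [cyclic YECT, opposite ∠Y+∠C]
3. ∠ETY = 36°  [△YET]

∠ETY = 36°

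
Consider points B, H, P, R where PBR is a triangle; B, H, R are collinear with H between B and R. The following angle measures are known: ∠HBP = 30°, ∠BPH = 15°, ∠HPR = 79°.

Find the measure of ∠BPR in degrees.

∠BPR = 94°

1. ∠BHP = 135°  [△PBH]
2. ∠PBR = 30°  [H on ray BR]
3. ∠PHR = 45°  [linear pair at H on BR]
4. ∠HRP = 56°  [△PHR]
5. ∠BRP = 56°  [H on ray RB]
6. ∠BPR = 94°  [△PBR]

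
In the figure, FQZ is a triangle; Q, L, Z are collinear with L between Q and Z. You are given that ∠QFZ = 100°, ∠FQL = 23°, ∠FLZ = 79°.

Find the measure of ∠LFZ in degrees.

∠LFZ = 44°

1. ∠FQZ = 23°  [L on ray QZ]
2. ∠FZQ = 57°  [△FQZ]
3. ∠FZL = 57°  [L on ray ZQ]
4. ∠LFZ = 44°  [△FLZ]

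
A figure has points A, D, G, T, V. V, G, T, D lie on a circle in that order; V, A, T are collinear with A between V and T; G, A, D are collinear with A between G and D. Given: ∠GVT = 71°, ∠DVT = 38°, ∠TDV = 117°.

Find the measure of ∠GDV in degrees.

∠GDV = 46°

1. ∠GDT = 71°  [same arc GT]
2. ∠DGT = 38°  [same arc TD]
3. ∠DTV = 25°  [△VTD]
4. ∠DTG = 71°  [△GTD]
5. ∠DGV = 25°  [same arc VD]
6. ∠DVG = 109°  [cyclic VGTD, opposite ∠V+∠T]
7. ∠GDV = 46°  [△VGD]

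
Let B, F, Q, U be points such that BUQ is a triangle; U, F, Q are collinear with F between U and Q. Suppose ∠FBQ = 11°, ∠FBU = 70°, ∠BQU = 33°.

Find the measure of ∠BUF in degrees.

∠BUF = 66°

1. ∠BQF = 33°  [F on ray QU]
2. ∠BFQ = 136°  [△BFQ]
3. ∠BFU = 44°  [linear pair at F on UQ]
4. ∠BUF = 66°  [△BUF]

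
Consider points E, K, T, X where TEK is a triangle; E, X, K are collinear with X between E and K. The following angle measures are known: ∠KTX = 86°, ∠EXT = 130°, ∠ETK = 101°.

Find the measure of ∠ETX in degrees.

1. ∠KXT = 50°  [linear pair at X on EK]
2. ∠TKX = 44°  [△TXK]
3. ∠EKT = 44°  [X on ray KE]
4. ∠KET = 35°  [△TEK]
5. ∠TEX = 35°  [X on ray EK]
6. ∠ETX = 15°  [△TEX]

∠ETX = 15°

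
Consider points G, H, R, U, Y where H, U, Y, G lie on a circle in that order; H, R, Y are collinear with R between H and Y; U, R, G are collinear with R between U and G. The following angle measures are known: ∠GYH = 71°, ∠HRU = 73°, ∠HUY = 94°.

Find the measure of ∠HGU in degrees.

∠HGU = 50°

1. ∠GUH = 71°  [same arc HG]
2. ∠UHY = 36°  [△HRU]
3. ∠HYU = 50°  [△HUY]
4. ∠HGU = 50°  [same arc HU]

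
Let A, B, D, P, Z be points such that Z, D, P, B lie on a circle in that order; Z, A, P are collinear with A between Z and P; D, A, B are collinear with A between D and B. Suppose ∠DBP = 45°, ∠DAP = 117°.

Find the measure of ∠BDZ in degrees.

1. ∠DZP = 45°  [same arc DP]
2. ∠DAZ = 63°  [linear pair at A on ZP]
3. ∠BDZ = 72°  [△ZAD]

∠BDZ = 72°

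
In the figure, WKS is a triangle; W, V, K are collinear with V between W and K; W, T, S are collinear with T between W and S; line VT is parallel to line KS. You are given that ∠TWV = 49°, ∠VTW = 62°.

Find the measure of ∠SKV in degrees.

∠SKV = 69°

1. ∠TVW = 69°  [△WVT]
2. ∠KVT = 111°  [linear pair at V on WK]
3. ∠SKV = 69°  [VT∥KS, co-interior at K–V]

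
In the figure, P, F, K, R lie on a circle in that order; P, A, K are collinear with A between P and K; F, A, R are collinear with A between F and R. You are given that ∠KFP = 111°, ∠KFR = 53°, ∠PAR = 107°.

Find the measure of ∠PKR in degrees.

1. ∠KRP = 69°  [cyclic PFKR, opposite ∠F+∠R]
2. ∠KPR = 53°  [same arc KR]
3. ∠PKR = 58°  [△PKR]

∠PKR = 58°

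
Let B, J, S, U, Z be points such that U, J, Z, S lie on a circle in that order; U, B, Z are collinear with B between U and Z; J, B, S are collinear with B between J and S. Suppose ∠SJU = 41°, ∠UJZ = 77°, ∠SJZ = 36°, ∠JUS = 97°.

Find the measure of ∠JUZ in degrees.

∠JUZ = 61°

1. ∠JSU = 42°  [△UJS]
2. ∠JZU = 42°  [same arc UJ]
3. ∠JUZ = 61°  [△UJZ]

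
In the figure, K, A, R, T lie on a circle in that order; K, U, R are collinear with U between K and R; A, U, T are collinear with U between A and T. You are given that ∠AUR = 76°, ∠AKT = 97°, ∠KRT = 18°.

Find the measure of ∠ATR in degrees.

∠ATR = 58°

1. ∠KUT = 76°  [vertical angles at U]
2. ∠RUT = 104°  [linear pair at U on KR]
3. ∠ATR = 58°  [△RUT]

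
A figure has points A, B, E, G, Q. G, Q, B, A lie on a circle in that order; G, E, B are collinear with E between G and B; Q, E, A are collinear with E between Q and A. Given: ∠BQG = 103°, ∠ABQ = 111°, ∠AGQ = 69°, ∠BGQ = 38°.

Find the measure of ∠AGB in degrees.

∠AGB = 31°

1. ∠BAQ = 38°  [same arc QB]
2. ∠AQB = 31°  [△QBA]
3. ∠AGB = 31°  [same arc BA]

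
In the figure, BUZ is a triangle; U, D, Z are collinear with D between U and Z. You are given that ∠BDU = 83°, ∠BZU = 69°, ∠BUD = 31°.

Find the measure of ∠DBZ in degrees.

∠DBZ = 14°

1. ∠BDZ = 97°  [linear pair at D on UZ]
2. ∠BZD = 69°  [D on ray ZU]
3. ∠DBZ = 14°  [△BDZ]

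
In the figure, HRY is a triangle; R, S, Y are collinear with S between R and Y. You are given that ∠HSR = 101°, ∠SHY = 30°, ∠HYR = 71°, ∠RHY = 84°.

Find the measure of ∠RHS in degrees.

1. ∠HRY = 25°  [△HRY]
2. ∠HRS = 25°  [S on ray RY]
3. ∠RHS = 54°  [△HRS]

∠RHS = 54°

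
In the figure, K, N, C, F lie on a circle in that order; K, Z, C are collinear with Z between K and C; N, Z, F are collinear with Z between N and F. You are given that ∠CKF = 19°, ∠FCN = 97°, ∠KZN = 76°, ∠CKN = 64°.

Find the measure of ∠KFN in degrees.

∠KFN = 57°

1. ∠FKN = 83°  [cyclic KNCF, opposite ∠K+∠C]
2. ∠FNK = 40°  [△KZN]
3. ∠KFN = 57°  [△KNF]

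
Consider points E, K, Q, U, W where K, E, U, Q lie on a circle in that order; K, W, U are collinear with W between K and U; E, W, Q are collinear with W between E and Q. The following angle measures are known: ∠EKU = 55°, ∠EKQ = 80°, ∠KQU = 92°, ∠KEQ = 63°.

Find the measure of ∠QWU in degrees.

∠QWU = 62°

1. ∠EQU = 55°  [same arc EU]
2. ∠KUQ = 63°  [same arc KQ]
3. ∠QWU = 62°  [△UWQ]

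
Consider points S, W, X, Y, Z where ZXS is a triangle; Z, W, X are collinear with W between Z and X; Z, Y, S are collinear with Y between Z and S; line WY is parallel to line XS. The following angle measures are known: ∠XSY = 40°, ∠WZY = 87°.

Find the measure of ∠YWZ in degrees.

1. ∠XSZ = 40°  [Y on ray SZ]
2. ∠SZX = 87°  [W on ZX, Y on ZS]
3. ∠SXZ = 53°  [△ZXS]
4. ∠YWZ = 53°  [WY∥XS, corresponding at W]

∠YWZ = 53°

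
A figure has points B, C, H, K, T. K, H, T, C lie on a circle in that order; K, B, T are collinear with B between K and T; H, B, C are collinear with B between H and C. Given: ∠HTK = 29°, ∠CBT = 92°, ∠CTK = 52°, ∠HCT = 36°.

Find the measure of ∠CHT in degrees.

∠CHT = 63°

1. ∠HCK = 29°  [same arc KH]
2. ∠CBK = 88°  [linear pair at B on KT]
3. ∠CKT = 63°  [△KBC]
4. ∠CHT = 63°  [same arc TC]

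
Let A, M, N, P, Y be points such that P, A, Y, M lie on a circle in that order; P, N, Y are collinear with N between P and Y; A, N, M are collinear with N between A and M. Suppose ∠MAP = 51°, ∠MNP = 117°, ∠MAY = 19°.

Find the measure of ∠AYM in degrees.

∠AYM = 95°

1. ∠MYP = 51°  [same arc PM]
2. ∠MNY = 63°  [linear pair at N on PY]
3. ∠AMY = 66°  [△YNM]
4. ∠AYM = 95°  [△AYM]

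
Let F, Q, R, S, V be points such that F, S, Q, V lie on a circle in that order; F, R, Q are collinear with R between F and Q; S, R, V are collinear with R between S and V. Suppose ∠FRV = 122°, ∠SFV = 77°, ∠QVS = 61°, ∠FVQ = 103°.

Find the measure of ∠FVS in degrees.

1. ∠QRV = 58°  [linear pair at R on FQ]
2. ∠FQV = 61°  [△QRV]
3. ∠QFV = 16°  [△FQV]
4. ∠FVS = 42°  [△FRV]

∠FVS = 42°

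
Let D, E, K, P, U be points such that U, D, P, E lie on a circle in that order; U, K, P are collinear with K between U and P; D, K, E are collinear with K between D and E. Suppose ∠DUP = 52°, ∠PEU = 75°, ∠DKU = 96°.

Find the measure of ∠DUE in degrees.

1. ∠EDU = 32°  [△UKD]
2. ∠PDU = 105°  [cyclic UDPE, opposite ∠D+∠E]
3. ∠DPU = 23°  [△UDP]
4. ∠DEU = 23°  [same arc UD]
5. ∠DUE = 125°  [△UDE]

∠DUE = 125°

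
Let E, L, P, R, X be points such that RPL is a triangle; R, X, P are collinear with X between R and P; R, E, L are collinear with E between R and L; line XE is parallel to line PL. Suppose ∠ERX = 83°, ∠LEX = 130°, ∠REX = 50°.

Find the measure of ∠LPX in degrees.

1. ∠EXR = 47°  [△RXE]
2. ∠EXP = 133°  [linear pair at X on RP]
3. ∠LPX = 47°  [XE∥PL, co-interior at P–X]

∠LPX = 47°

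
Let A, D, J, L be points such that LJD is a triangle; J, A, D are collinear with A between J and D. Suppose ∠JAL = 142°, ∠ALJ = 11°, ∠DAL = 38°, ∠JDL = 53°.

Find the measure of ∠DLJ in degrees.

1. ∠AJL = 27°  [△LJA]
2. ∠DJL = 27°  [A on ray JD]
3. ∠DLJ = 100°  [△LJD]

∠DLJ = 100°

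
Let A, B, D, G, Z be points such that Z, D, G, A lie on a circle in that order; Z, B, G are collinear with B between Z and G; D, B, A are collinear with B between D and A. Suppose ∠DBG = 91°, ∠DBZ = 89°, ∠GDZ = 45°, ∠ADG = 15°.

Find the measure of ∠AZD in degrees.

∠AZD = 76°

1. ∠ABZ = 91°  [vertical angles at B]
2. ∠DGZ = 74°  [△DBG]
3. ∠DZG = 61°  [△ZDG]
4. ∠AZG = 15°  [same arc GA]
5. ∠DAZ = 74°  [△ZBA]
6. ∠ADZ = 30°  [△ZBD]
7. ∠AZD = 76°  [△ZDA]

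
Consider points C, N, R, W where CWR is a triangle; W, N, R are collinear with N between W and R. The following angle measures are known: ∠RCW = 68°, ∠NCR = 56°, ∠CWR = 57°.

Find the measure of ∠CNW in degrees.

∠CNW = 111°

1. ∠CRW = 55°  [△CWR]
2. ∠CRN = 55°  [N on ray RW]
3. ∠CNR = 69°  [△CNR]
4. ∠CNW = 111°  [linear pair at N on WR]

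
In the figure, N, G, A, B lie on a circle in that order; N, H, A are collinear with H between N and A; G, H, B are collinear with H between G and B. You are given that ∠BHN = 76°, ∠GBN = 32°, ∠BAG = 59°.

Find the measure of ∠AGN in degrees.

∠AGN = 99°

1. ∠AHG = 76°  [vertical angles at H]
2. ∠GAN = 32°  [same arc NG]
3. ∠BNG = 121°  [cyclic NGAB, opposite ∠N+∠A]
4. ∠GHN = 104°  [linear pair at H on NA]
5. ∠BGN = 27°  [△NGB]
6. ∠ANG = 49°  [△NHG]
7. ∠AGN = 99°  [△NGA]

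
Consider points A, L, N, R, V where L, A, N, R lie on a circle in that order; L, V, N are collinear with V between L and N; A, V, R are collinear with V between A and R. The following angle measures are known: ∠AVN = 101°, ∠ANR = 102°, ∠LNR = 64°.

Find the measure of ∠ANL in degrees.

1. ∠ALR = 78°  [cyclic LANR, opposite ∠L+∠N]
2. ∠LAR = 64°  [same arc LR]
3. ∠ARL = 38°  [△LAR]
4. ∠ANL = 38°  [same arc LA]

∠ANL = 38°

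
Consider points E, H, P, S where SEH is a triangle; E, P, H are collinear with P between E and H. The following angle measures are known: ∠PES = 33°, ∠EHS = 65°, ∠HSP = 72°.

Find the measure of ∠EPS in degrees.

1. ∠PHS = 65°  [P on ray HE]
2. ∠HPS = 43°  [△SPH]
3. ∠EPS = 137°  [linear pair at P on EH]

∠EPS = 137°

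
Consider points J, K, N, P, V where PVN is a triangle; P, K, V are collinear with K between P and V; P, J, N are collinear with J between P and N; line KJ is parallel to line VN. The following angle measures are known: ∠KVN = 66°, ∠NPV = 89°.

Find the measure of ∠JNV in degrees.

∠JNV = 25°

1. ∠NVP = 66°  [K on ray VP]
2. ∠PNV = 25°  [△PVN]
3. ∠JNV = 25°  [J on ray NP]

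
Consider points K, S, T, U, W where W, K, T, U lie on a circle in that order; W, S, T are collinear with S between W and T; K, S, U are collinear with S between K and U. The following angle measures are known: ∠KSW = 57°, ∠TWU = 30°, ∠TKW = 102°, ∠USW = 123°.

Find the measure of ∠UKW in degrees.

1. ∠TUW = 78°  [cyclic WKTU, opposite ∠K+∠U]
2. ∠UTW = 72°  [△WTU]
3. ∠UKW = 72°  [same arc WU]

∠UKW = 72°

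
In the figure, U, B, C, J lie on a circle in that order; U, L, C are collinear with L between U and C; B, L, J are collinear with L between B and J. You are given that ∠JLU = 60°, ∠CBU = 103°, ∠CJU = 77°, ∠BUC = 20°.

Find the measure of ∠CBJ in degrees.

∠CBJ = 63°

1. ∠BLC = 60°  [vertical angles at L]
2. ∠BCU = 57°  [△UBC]
3. ∠CBJ = 63°  [△BLC]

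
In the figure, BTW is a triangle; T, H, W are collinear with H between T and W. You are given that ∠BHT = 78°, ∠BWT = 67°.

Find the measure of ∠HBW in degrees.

1. ∠BHW = 102°  [linear pair at H on TW]
2. ∠BWH = 67°  [H on ray WT]
3. ∠HBW = 11°  [△BHW]

∠HBW = 11°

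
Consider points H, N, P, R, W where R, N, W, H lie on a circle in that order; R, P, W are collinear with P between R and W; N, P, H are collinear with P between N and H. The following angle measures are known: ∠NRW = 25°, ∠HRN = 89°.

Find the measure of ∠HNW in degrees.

∠HNW = 64°

1. ∠NHW = 25°  [same arc NW]
2. ∠HWN = 91°  [cyclic RNWH, opposite ∠R+∠W]
3. ∠HNW = 64°  [△NWH]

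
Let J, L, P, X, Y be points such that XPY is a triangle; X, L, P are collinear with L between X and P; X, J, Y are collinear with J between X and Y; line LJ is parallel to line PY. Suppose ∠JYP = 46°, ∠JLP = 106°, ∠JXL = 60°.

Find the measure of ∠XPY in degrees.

1. ∠PYX = 46°  [J on ray YX]
2. ∠PXY = 60°  [L on XP, J on XY]
3. ∠XPY = 74°  [△XPY]

∠XPY = 74°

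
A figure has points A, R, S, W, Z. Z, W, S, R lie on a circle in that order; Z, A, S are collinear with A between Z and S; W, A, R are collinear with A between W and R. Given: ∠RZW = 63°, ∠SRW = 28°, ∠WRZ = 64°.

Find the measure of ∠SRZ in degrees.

1. ∠RSW = 117°  [cyclic ZWSR, opposite ∠Z+∠S]
2. ∠RWZ = 53°  [△ZWR]
3. ∠RWS = 35°  [△WSR]
4. ∠RSZ = 53°  [same arc ZR]
5. ∠RZS = 35°  [same arc SR]
6. ∠SRZ = 92°  [△ZSR]

∠SRZ = 92°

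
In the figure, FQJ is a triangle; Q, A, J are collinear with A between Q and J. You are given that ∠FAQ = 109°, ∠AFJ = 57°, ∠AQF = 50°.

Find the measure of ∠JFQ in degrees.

1. ∠FAJ = 71°  [linear pair at A on QJ]
2. ∠AJF = 52°  [△FAJ]
3. ∠FQJ = 50°  [A on ray QJ]
4. ∠FJQ = 52°  [A on ray JQ]
5. ∠JFQ = 78°  [△FQJ]

∠JFQ = 78°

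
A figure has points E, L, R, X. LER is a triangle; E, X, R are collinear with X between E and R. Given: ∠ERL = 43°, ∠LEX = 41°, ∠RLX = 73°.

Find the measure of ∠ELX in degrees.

∠ELX = 23°

1. ∠LRX = 43°  [X on ray RE]
2. ∠LXR = 64°  [△LXR]
3. ∠EXL = 116°  [linear pair at X on ER]
4. ∠ELX = 23°  [△LEX]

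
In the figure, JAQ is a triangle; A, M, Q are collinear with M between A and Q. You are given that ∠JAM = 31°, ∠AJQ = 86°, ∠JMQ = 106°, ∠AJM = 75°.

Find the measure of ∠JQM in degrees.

1. ∠JAQ = 31°  [M on ray AQ]
2. ∠AQJ = 63°  [△JAQ]
3. ∠JQM = 63°  [M on ray QA]

∠JQM = 63°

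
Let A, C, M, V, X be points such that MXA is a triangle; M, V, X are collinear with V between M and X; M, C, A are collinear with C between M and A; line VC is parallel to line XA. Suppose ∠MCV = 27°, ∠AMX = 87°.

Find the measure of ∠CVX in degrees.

1. ∠MAX = 27°  [VC∥XA, corresponding at C]
2. ∠AXM = 66°  [△MXA]
3. ∠CVM = 66°  [VC∥XA, corresponding at V]
4. ∠CVX = 114°  [linear pair at V on MX]

∠CVX = 114°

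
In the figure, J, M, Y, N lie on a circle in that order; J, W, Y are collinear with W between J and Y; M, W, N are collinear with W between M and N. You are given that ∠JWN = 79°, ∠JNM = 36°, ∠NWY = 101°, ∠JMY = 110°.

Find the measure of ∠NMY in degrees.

∠NMY = 65°

1. ∠MWY = 79°  [vertical angles at W]
2. ∠JYM = 36°  [same arc JM]
3. ∠NMY = 65°  [△MWY]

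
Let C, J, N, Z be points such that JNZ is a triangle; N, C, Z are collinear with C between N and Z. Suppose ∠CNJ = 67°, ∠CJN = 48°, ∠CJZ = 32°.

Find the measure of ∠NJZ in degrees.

1. ∠JCN = 65°  [△JNC]
2. ∠JNZ = 67°  [C on ray NZ]
3. ∠JCZ = 115°  [linear pair at C on NZ]
4. ∠CZJ = 33°  [△JCZ]
5. ∠JZN = 33°  [C on ray ZN]
6. ∠NJZ = 80°  [△JNZ]

∠NJZ = 80°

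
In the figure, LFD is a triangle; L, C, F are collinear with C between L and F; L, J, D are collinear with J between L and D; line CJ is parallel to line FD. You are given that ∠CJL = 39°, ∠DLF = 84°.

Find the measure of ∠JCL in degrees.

∠JCL = 57°

1. ∠FDL = 39°  [CJ∥FD, corresponding at J]
2. ∠DFL = 57°  [△LFD]
3. ∠JCL = 57°  [CJ∥FD, corresponding at C]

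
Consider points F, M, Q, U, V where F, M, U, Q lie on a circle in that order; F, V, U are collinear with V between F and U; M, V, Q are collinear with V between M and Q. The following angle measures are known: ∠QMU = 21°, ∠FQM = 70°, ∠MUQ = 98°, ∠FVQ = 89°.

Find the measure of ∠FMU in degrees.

∠FMU = 49°

1. ∠MQU = 61°  [△MUQ]
2. ∠FUM = 70°  [same arc FM]
3. ∠MFU = 61°  [same arc MU]
4. ∠FMU = 49°  [△FMU]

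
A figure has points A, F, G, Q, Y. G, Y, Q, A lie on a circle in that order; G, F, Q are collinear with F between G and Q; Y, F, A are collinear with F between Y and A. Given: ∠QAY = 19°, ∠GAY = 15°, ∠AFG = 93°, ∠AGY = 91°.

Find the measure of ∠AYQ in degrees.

∠AYQ = 72°

1. ∠GQY = 15°  [same arc GY]
2. ∠QFY = 93°  [vertical angles at F]
3. ∠AYQ = 72°  [△YFQ]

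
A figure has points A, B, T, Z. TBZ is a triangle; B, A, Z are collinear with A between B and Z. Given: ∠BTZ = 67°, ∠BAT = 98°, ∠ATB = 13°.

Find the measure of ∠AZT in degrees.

∠AZT = 44°

1. ∠ABT = 69°  [△TBA]
2. ∠TBZ = 69°  [A on ray BZ]
3. ∠BZT = 44°  [△TBZ]
4. ∠AZT = 44°  [A on ray ZB]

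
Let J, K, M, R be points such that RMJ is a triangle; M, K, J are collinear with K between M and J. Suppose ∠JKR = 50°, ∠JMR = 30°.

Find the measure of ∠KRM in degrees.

1. ∠MKR = 130°  [linear pair at K on MJ]
2. ∠KMR = 30°  [K on ray MJ]
3. ∠KRM = 20°  [△RMK]

∠KRM = 20°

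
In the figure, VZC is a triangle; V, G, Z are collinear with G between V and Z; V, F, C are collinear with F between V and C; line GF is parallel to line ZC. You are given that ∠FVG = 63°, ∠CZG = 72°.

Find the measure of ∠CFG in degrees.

1. ∠CVZ = 63°  [G on VZ, F on VC]
2. ∠CZV = 72°  [G on ray ZV]
3. ∠VCZ = 45°  [△VZC]
4. ∠GFV = 45°  [GF∥ZC, corresponding at F]
5. ∠CFG = 135°  [linear pair at F on VC]

∠CFG = 135°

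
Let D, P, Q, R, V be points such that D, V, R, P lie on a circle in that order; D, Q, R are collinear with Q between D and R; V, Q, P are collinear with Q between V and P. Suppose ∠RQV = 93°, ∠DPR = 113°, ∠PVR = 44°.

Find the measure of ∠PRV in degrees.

∠PRV = 66°

1. ∠DQP = 93°  [vertical angles at Q]
2. ∠PDR = 44°  [same arc RP]
3. ∠PQR = 87°  [linear pair at Q on DR]
4. ∠DRP = 23°  [△DRP]
5. ∠RPV = 70°  [△RQP]
6. ∠PRV = 66°  [△VRP]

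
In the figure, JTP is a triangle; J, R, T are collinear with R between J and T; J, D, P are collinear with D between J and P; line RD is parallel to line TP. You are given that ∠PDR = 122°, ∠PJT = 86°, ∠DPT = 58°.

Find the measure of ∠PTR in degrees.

∠PTR = 36°

1. ∠JPT = 58°  [D on ray PJ]
2. ∠JTP = 36°  [△JTP]
3. ∠PTR = 36°  [R on ray TJ]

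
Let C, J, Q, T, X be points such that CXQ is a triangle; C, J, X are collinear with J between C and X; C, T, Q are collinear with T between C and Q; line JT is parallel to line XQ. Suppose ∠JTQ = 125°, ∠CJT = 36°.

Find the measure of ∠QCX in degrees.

∠QCX = 89°

1. ∠CTJ = 55°  [linear pair at T on CQ]
2. ∠JCT = 89°  [△CJT]
3. ∠QCX = 89°  [J on CX, T on CQ]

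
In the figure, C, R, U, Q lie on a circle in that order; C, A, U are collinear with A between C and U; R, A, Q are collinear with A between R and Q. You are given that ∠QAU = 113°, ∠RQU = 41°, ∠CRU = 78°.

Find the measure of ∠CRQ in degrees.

∠CRQ = 26°

1. ∠CAR = 113°  [vertical angles at A]
2. ∠RCU = 41°  [same arc RU]
3. ∠CRQ = 26°  [△CAR]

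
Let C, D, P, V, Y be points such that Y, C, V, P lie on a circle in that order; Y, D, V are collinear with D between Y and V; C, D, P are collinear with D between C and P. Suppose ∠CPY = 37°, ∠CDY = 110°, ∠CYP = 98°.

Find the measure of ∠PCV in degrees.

1. ∠CVY = 37°  [same arc YC]
2. ∠CDV = 70°  [linear pair at D on YV]
3. ∠PCV = 73°  [△CDV]

∠PCV = 73°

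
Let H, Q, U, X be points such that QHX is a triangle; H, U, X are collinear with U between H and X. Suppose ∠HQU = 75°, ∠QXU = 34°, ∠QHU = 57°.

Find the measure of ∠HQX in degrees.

∠HQX = 89°

1. ∠HXQ = 34°  [U on ray XH]
2. ∠QHX = 57°  [U on ray HX]
3. ∠HQX = 89°  [△QHX]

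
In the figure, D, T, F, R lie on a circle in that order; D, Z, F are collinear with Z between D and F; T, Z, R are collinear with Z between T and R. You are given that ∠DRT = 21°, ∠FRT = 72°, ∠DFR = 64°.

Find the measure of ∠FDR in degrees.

1. ∠FZR = 44°  [△FZR]
2. ∠DZR = 136°  [linear pair at Z on DF]
3. ∠FDR = 23°  [△DZR]

∠FDR = 23°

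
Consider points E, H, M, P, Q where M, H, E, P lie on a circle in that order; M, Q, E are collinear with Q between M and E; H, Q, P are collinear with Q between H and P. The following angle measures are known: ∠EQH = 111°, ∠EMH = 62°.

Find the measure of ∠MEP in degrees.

1. ∠MQP = 111°  [vertical angles at Q]
2. ∠EPH = 62°  [same arc HE]
3. ∠EQP = 69°  [linear pair at Q on ME]
4. ∠MEP = 49°  [△EQP]

∠MEP = 49°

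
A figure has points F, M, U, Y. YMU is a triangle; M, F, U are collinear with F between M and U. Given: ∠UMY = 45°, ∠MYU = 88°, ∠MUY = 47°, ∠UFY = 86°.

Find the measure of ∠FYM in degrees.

1. ∠FMY = 45°  [F on ray MU]
2. ∠MFY = 94°  [linear pair at F on MU]
3. ∠FYM = 41°  [△YMF]

∠FYM = 41°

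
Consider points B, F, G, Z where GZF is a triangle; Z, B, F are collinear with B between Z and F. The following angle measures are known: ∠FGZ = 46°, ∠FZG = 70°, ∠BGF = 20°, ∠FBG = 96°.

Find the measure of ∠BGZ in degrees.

1. ∠BZG = 70°  [B on ray ZF]
2. ∠GBZ = 84°  [linear pair at B on ZF]
3. ∠BGZ = 26°  [△GZB]

∠BGZ = 26°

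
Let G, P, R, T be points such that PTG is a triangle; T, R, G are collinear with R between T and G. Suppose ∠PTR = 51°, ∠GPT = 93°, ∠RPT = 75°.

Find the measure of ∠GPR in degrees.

1. ∠PRT = 54°  [△PTR]
2. ∠GTP = 51°  [R on ray TG]
3. ∠PGT = 36°  [△PTG]
4. ∠GRP = 126°  [linear pair at R on TG]
5. ∠PGR = 36°  [R on ray GT]
6. ∠GPR = 18°  [△PRG]

∠GPR = 18°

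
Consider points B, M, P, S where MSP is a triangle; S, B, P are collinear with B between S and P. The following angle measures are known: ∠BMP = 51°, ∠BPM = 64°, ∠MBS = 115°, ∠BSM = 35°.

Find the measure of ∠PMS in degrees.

1. ∠MPS = 64°  [B on ray PS]
2. ∠MSP = 35°  [B on ray SP]
3. ∠PMS = 81°  [△MSP]

∠PMS = 81°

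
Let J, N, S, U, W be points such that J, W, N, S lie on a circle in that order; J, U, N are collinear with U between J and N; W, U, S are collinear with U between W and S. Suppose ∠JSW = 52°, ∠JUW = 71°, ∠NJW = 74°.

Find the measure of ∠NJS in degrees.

1. ∠JNW = 52°  [same arc JW]
2. ∠NUW = 109°  [linear pair at U on JN]
3. ∠NWS = 19°  [△WUN]
4. ∠NJS = 19°  [same arc NS]

∠NJS = 19°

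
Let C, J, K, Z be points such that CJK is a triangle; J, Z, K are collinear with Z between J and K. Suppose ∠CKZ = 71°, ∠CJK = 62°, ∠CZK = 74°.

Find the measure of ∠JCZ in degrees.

∠JCZ = 12°

1. ∠CJZ = 62°  [Z on ray JK]
2. ∠CZJ = 106°  [linear pair at Z on JK]
3. ∠JCZ = 12°  [△CJZ]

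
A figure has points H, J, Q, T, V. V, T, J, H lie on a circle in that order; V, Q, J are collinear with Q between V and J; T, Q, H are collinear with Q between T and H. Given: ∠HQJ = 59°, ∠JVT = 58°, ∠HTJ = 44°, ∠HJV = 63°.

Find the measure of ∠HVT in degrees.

1. ∠TQV = 59°  [vertical angles at Q]
2. ∠HQV = 121°  [linear pair at Q on VJ]
3. ∠HTV = 63°  [△VQT]
4. ∠HVJ = 44°  [same arc JH]
5. ∠THV = 15°  [△VQH]
6. ∠HVT = 102°  [△VTH]

∠HVT = 102°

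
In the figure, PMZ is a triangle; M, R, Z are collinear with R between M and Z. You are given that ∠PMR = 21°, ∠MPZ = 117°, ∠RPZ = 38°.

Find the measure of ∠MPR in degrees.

1. ∠PMZ = 21°  [R on ray MZ]
2. ∠MZP = 42°  [△PMZ]
3. ∠PZR = 42°  [R on ray ZM]
4. ∠PRZ = 100°  [△PRZ]
5. ∠MRP = 80°  [linear pair at R on MZ]
6. ∠MPR = 79°  [△PMR]

∠MPR = 79°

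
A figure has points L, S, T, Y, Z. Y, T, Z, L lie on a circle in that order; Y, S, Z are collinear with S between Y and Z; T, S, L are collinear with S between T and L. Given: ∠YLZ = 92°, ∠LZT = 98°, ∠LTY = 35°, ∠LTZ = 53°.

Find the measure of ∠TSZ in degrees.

∠TSZ = 64°

1. ∠LYT = 82°  [cyclic YTZL, opposite ∠Y+∠Z]
2. ∠TLY = 63°  [△YTL]
3. ∠TZY = 63°  [same arc YT]
4. ∠TSZ = 64°  [△TSZ]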